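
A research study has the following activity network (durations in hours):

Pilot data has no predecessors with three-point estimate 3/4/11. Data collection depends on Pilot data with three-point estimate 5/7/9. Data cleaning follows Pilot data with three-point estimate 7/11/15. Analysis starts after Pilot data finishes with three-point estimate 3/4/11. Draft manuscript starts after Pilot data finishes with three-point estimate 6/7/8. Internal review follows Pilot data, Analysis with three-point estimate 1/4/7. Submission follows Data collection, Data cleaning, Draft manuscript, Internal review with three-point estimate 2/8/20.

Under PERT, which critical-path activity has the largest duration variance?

Submission

te_Pilot data = (3 + 4·4 + 11)/6 = 30/6 = 5; σ²_Pilot data = ((11−3)/6)² = 1.778
te_Data collection = (5 + 4·7 + 9)/6 = 42/6 = 7; σ²_Data collection = ((9−5)/6)² = 0.444
te_Data cleaning = (7 + 4·11 + 15)/6 = 66/6 = 11; σ²_Data cleaning = ((15−7)/6)² = 1.778
te_Analysis = (3 + 4·4 + 11)/6 = 30/6 = 5; σ²_Analysis = ((11−3)/6)² = 1.778
te_Draft manuscript = (6 + 4·7 + 8)/6 = 42/6 = 7; σ²_Draft manuscript = ((8−6)/6)² = 0.111
te_Internal review = (1 + 4·4 + 7)/6 = 24/6 = 4; σ²_Internal review = ((7−1)/6)² = 1.000
te_Submission = (2 + 4·8 + 20)/6 = 54/6 = 9; σ²_Submission = ((20−2)/6)² = 9.000

Forward pass:
ES_Pilot data = 0; EF_Pilot data = 5
ES_Data collection = 5; EF_Data collection = 5+7 = 12
ES_Data cleaning = 5; EF_Data cleaning = 5+11 = 16
ES_Analysis = 5; EF_Analysis = 5+5 = 10
ES_Draft manuscript = 5; EF_Draft manuscript = 5+7 = 12
ES_Internal review = max(EF_Pilot data=5, EF_Analysis=10) = 10; EF_Internal review = 10+4 = 14
ES_Submission = max(EF_Data collection=12, EF_Data cleaning=16, EF_Draft manuscript=12, EF_Internal review=14) = 16; EF_Submission = 16+9 = 25
Expected project duration μ = 25 hours. Critical path: Pilot data → Data cleaning → Submission.

Variances on critical path: σ²_Pilot data=1.778, σ²_Data cleaning=1.778, σ²_Submission=9.000.
Largest is σ²_Submission = 9.000.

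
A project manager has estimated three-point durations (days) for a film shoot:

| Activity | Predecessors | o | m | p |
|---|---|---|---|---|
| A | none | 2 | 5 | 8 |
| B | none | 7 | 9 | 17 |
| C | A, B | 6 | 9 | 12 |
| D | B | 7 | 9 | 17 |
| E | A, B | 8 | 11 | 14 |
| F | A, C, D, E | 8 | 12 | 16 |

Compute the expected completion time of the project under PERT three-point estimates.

te_A = (2 + 4·5 + 8)/6 = 30/6 = 5
te_B = (7 + 4·9 + 17)/6 = 60/6 = 10
te_C = (6 + 4·9 + 12)/6 = 54/6 = 9
te_D = (7 + 4·9 + 17)/6 = 60/6 = 10
te_E = (8 + 4·11 + 14)/6 = 66/6 = 11
te_F = (8 + 4·12 + 16)/6 = 72/6 = 12

Forward pass:
ES_A = 0; EF_A = 5
ES_B = 0; EF_B = 10
ES_C = max(EF_A=5, EF_B=10) = 10; EF_C = 10+9 = 19
ES_D = 10; EF_D = 10+10 = 20
ES_E = max(EF_A=5, EF_B=10) = 10; EF_E = 10+11 = 21
ES_F = max(EF_A=5, EF_C=19, EF_D=20, EF_E=21) = 21; EF_F = 21+12 = 33
Expected project duration μ = 33 days. Critical path: B → E → F.

33 days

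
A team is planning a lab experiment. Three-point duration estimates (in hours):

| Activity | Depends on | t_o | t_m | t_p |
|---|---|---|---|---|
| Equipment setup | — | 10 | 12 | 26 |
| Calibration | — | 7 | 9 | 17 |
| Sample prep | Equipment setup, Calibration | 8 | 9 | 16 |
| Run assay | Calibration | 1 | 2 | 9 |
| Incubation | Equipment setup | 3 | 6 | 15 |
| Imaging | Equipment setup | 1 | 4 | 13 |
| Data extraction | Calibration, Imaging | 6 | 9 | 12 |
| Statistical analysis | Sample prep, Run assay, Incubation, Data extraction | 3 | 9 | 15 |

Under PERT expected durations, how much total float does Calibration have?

te_Equipment setup = (10 + 4·12 + 26)/6 = 84/6 = 14
te_Calibration = (7 + 4·9 + 17)/6 = 60/6 = 10
te_Sample prep = (8 + 4·9 + 16)/6 = 60/6 = 10
te_Run assay = (1 + 4·2 + 9)/6 = 18/6 = 3
te_Incubation = (3 + 4·6 + 15)/6 = 42/6 = 7
te_Imaging = (1 + 4·4 + 13)/6 = 30/6 = 5
te_Data extraction = (6 + 4·9 + 12)/6 = 54/6 = 9
te_Statistical analysis = (3 + 4·9 + 15)/6 = 54/6 = 9

Forward pass:
ES_Equipment setup = 0; EF_Equipment setup = 14
ES_Calibration = 0; EF_Calibration = 10
ES_Sample prep = max(EF_Equipment setup=14, EF_Calibration=10) = 14; EF_Sample prep = 14+10 = 24
ES_Run assay = 10; EF_Run assay = 10+3 = 13
ES_Incubation = 14; EF_Incubation = 14+7 = 21
ES_Imaging = 14; EF_Imaging = 14+5 = 19
ES_Data extraction = max(EF_Calibration=10, EF_Imaging=19) = 19; EF_Data extraction = 19+9 = 28
ES_Statistical analysis = max(EF_Sample prep=24, EF_Run assay=13, EF_Incubation=21, EF_Data extraction=28) = 28; EF_Statistical analysis = 28+9 = 37
Expected project duration μ = 37 hours. Critical path: Equipment setup → Imaging → Data extraction → Statistical analysis.

Backward pass:
LF_Statistical analysis = 37; LS_Statistical analysis = 37−9 = 28
LF_Data extraction = LS_Statistical analysis = 28; LS_Data extraction = 28−9 = 19
LF_Imaging = LS_Data extraction = 19; LS_Imaging = 19−5 = 14
LF_Incubation = LS_Statistical analysis = 28; LS_Incubation = 28−7 = 21
LF_Run assay = LS_Statistical analysis = 28; LS_Run assay = 28−3 = 25
LF_Sample prep = LS_Statistical analysis = 28; LS_Sample prep = 28−10 = 18
LF_Calibration = min(LS_Sample prep=18, LS_Run assay=25, LS_Data extraction=19) = 18; LS_Calibration = 18−10 = 8
LF_Equipment setup = min(LS_Sample prep=18, LS_Incubation=21, LS_Imaging=14) = 14; LS_Equipment setup = 14−14 = 0
Slack_Calibration = LS_Calibration − ES_Calibration = 8 − 0 = 8

8 hours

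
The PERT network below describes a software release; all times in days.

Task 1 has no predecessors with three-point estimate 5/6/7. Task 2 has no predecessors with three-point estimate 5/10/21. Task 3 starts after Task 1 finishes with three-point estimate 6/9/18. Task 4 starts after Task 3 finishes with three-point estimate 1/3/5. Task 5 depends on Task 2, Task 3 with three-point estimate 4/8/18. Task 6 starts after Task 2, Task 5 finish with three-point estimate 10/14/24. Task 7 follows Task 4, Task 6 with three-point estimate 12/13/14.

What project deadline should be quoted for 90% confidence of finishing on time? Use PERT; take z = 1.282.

te_Task 1 = (5 + 4·6 + 7)/6 = 36/6 = 6; σ²_Task 1 = ((7−5)/6)² = 0.111
te_Task 2 = (5 + 4·10 + 21)/6 = 66/6 = 11; σ²_Task 2 = ((21−5)/6)² = 7.111
te_Task 3 = (6 + 4·9 + 18)/6 = 60/6 = 10; σ²_Task 3 = ((18−6)/6)² = 4.000
te_Task 4 = (1 + 4·3 + 5)/6 = 18/6 = 3; σ²_Task 4 = ((5−1)/6)² = 0.444
te_Task 5 = (4 + 4·8 + 18)/6 = 54/6 = 9; σ²_Task 5 = ((18−4)/6)² = 5.444
te_Task 6 = (10 + 4·14 + 24)/6 = 90/6 = 15; σ²_Task 6 = ((24−10)/6)² = 5.444
te_Task 7 = (12 + 4·13 + 14)/6 = 78/6 = 13; σ²_Task 7 = ((14−12)/6)² = 0.111

Forward pass:
ES_Task 1 = 0; EF_Task 1 = 6
ES_Task 2 = 0; EF_Task 2 = 11
ES_Task 3 = 6; EF_Task 3 = 6+10 = 16
ES_Task 4 = 16; EF_Task 4 = 16+3 = 19
ES_Task 5 = max(EF_Task 2=11, EF_Task 3=16) = 16; EF_Task 5 = 16+9 = 25
ES_Task 6 = max(EF_Task 2=11, EF_Task 5=25) = 25; EF_Task 6 = 25+15 = 40
ES_Task 7 = max(EF_Task 4=19, EF_Task 6=40) = 40; EF_Task 7 = 40+13 = 53
Expected project duration μ = 53 days. Critical path: Task 1 → Task 3 → Task 5 → Task 6 → Task 7.

Variance along critical path = 0.111 + 4.000 + 5.444 + 5.444 + 0.111 = 15.111; σ = 3.887 days.
D = μ + z·σ = 53 + 1.282·3.887 = 58.0 days

58.0 days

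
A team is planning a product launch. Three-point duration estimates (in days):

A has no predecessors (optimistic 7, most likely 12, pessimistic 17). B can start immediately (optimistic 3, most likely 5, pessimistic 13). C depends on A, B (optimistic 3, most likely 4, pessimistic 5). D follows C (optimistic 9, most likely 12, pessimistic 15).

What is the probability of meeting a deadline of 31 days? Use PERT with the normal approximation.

te_A = (7 + 4·12 + 17)/6 = 72/6 = 12; σ²_A = ((17−7)/6)² = 2.778
te_B = (3 + 4·5 + 13)/6 = 36/6 = 6; σ²_B = ((13−3)/6)² = 2.778
te_C = (3 + 4·4 + 5)/6 = 24/6 = 4; σ²_C = ((5−3)/6)² = 0.111
te_D = (9 + 4·12 + 15)/6 = 72/6 = 12; σ²_D = ((15−9)/6)² = 1.000

Forward pass:
ES_A = 0; EF_A = 12
ES_B = 0; EF_B = 6
ES_C = max(EF_A=12, EF_B=6) = 12; EF_C = 12+4 = 16
ES_D = 16; EF_D = 16+12 = 28
Expected project duration μ = 28 days. Critical path: A → C → D.

Variance along critical path = 2.778 + 0.111 + 1.000 = 3.889; σ = √3.889 = 1.972 days.
Z = (31 − 28) / 1.972 = 1.521
P(T ≤ 31) = Φ(1.521) ≈ 0.936

0.936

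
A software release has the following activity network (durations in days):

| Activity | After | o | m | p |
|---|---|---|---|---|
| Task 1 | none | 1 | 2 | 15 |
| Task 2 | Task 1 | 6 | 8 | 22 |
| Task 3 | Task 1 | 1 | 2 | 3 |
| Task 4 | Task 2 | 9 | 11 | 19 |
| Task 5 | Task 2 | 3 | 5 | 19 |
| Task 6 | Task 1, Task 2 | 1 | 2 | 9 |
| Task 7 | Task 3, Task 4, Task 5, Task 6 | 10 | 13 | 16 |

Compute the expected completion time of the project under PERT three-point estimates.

39 days

te_Task 1 = (1 + 4·2 + 15)/6 = 24/6 = 4
te_Task 2 = (6 + 4·8 + 22)/6 = 60/6 = 10
te_Task 3 = (1 + 4·2 + 3)/6 = 12/6 = 2
te_Task 4 = (9 + 4·11 + 19)/6 = 72/6 = 12
te_Task 5 = (3 + 4·5 + 19)/6 = 42/6 = 7
te_Task 6 = (1 + 4·2 + 9)/6 = 18/6 = 3
te_Task 7 = (10 + 4·13 + 16)/6 = 78/6 = 13

Forward pass:
ES_Task 1 = 0; EF_Task 1 = 4
ES_Task 2 = 4; EF_Task 2 = 4+10 = 14
ES_Task 3 = 4; EF_Task 3 = 4+2 = 6
ES_Task 4 = 14; EF_Task 4 = 14+12 = 26
ES_Task 5 = 14; EF_Task 5 = 14+7 = 21
ES_Task 6 = max(EF_Task 1=4, EF_Task 2=14) = 14; EF_Task 6 = 14+3 = 17
ES_Task 7 = max(EF_Task 3=6, EF_Task 4=26, EF_Task 5=21, EF_Task 6=17) = 26; EF_Task 7 = 26+13 = 39
Expected project duration μ = 39 days. Critical path: Task 1 → Task 2 → Task 4 → Task 7.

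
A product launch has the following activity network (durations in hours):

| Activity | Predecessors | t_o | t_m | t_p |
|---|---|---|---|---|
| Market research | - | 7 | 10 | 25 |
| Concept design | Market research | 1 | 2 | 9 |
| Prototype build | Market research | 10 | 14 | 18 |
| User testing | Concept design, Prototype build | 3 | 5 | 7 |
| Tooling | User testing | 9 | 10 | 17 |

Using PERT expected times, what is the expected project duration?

42 hours

te_Market research = (7 + 4·10 + 25)/6 = 72/6 = 12
te_Concept design = (1 + 4·2 + 9)/6 = 18/6 = 3
te_Prototype build = (10 + 4·14 + 18)/6 = 84/6 = 14
te_User testing = (3 + 4·5 + 7)/6 = 30/6 = 5
te_Tooling = (9 + 4·10 + 17)/6 = 66/6 = 11

Forward pass:
ES_Market research = 0; EF_Market research = 12
ES_Concept design = 12; EF_Concept design = 12+3 = 15
ES_Prototype build = 12; EF_Prototype build = 12+14 = 26
ES_User testing = max(EF_Concept design=15, EF_Prototype build=26) = 26; EF_User testing = 26+5 = 31
ES_Tooling = 31; EF_Tooling = 31+11 = 42
Expected project duration μ = 42 hours. Critical path: Market research → Prototype build → User testing → Tooling.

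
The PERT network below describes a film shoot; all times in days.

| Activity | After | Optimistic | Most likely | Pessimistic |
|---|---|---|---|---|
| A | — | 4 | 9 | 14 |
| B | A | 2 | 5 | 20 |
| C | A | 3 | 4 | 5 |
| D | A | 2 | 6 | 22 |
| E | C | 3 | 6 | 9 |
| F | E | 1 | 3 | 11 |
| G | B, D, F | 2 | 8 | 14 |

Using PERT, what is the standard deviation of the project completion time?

te_A = (4 + 4·9 + 14)/6 = 54/6 = 9; σ²_A = ((14−4)/6)² = 2.778
te_B = (2 + 4·5 + 20)/6 = 42/6 = 7; σ²_B = ((20−2)/6)² = 9.000
te_C = (3 + 4·4 + 5)/6 = 24/6 = 4; σ²_C = ((5−3)/6)² = 0.111
te_D = (2 + 4·6 + 22)/6 = 48/6 = 8; σ²_D = ((22−2)/6)² = 11.111
te_E = (3 + 4·6 + 9)/6 = 36/6 = 6; σ²_E = ((9−3)/6)² = 1.000
te_F = (1 + 4·3 + 11)/6 = 24/6 = 4; σ²_F = ((11−1)/6)² = 2.778
te_G = (2 + 4·8 + 14)/6 = 48/6 = 8; σ²_G = ((14−2)/6)² = 4.000

Forward pass:
ES_A = 0; EF_A = 9
ES_B = 9; EF_B = 9+7 = 16
ES_C = 9; EF_C = 9+4 = 13
ES_D = 9; EF_D = 9+8 = 17
ES_E = 13; EF_E = 13+6 = 19
ES_F = 19; EF_F = 19+4 = 23
ES_G = max(EF_B=16, EF_D=17, EF_F=23) = 23; EF_G = 23+8 = 31
Expected project duration μ = 31 days. Critical path: A → C → E → F → G.

Variance along critical path = 2.778 + 0.111 + 1.000 + 2.778 + 4.000 = 10.667
σ = √10.667 = 3.266 days

3.27 days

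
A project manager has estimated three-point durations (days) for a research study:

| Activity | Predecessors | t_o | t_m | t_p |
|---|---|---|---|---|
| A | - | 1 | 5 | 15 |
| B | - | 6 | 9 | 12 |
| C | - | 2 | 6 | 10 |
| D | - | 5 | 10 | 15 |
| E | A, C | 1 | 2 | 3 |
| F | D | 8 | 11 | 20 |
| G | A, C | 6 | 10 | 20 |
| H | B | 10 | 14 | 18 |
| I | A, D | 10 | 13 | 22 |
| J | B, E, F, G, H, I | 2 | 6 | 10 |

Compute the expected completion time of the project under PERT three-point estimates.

30 days

te_A = (1 + 4·5 + 15)/6 = 36/6 = 6
te_B = (6 + 4·9 + 12)/6 = 54/6 = 9
te_C = (2 + 4·6 + 10)/6 = 36/6 = 6
te_D = (5 + 4·10 + 15)/6 = 60/6 = 10
te_E = (1 + 4·2 + 3)/6 = 12/6 = 2
te_F = (8 + 4·11 + 20)/6 = 72/6 = 12
te_G = (6 + 4·10 + 20)/6 = 66/6 = 11
te_H = (10 + 4·14 + 18)/6 = 84/6 = 14
te_I = (10 + 4·13 + 22)/6 = 84/6 = 14
te_J = (2 + 4·6 + 10)/6 = 36/6 = 6

Forward pass:
ES_A = 0; EF_A = 6
ES_B = 0; EF_B = 9
ES_C = 0; EF_C = 6
ES_D = 0; EF_D = 10
ES_E = max(EF_A=6, EF_C=6) = 6; EF_E = 6+2 = 8
ES_F = 10; EF_F = 10+12 = 22
ES_G = max(EF_A=6, EF_C=6) = 6; EF_G = 6+11 = 17
ES_H = 9; EF_H = 9+14 = 23
ES_I = max(EF_A=6, EF_D=10) = 10; EF_I = 10+14 = 24
ES_J = max(EF_B=9, EF_E=8, EF_F=22, EF_G=17, EF_H=23, EF_I=24) = 24; EF_J = 24+6 = 30
Expected project duration μ = 30 days. Critical path: D → I → J.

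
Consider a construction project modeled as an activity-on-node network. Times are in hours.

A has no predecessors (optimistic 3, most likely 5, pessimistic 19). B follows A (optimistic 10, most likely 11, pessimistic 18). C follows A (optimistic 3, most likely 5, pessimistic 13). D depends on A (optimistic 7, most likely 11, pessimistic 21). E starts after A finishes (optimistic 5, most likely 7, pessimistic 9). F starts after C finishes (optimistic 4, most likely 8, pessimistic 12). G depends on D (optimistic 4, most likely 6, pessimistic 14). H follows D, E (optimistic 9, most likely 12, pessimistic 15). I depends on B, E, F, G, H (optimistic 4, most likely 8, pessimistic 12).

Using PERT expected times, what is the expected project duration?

te_A = (3 + 4·5 + 19)/6 = 42/6 = 7
te_B = (10 + 4·11 + 18)/6 = 72/6 = 12
te_C = (3 + 4·5 + 13)/6 = 36/6 = 6
te_D = (7 + 4·11 + 21)/6 = 72/6 = 12
te_E = (5 + 4·7 + 9)/6 = 42/6 = 7
te_F = (4 + 4·8 + 12)/6 = 48/6 = 8
te_G = (4 + 4·6 + 14)/6 = 42/6 = 7
te_H = (9 + 4·12 + 15)/6 = 72/6 = 12
te_I = (4 + 4·8 + 12)/6 = 48/6 = 8

Forward pass:
ES_A = 0; EF_A = 7
ES_B = 7; EF_B = 7+12 = 19
ES_C = 7; EF_C = 7+6 = 13
ES_D = 7; EF_D = 7+12 = 19
ES_E = 7; EF_E = 7+7 = 14
ES_F = 13; EF_F = 13+8 = 21
ES_G = 19; EF_G = 19+7 = 26
ES_H = max(EF_D=19, EF_E=14) = 19; EF_H = 19+12 = 31
ES_I = max(EF_B=19, EF_E=14, EF_F=21, EF_G=26, EF_H=31) = 31; EF_I = 31+8 = 39
Expected project duration μ = 39 hours. Critical path: A → D → H → I.

39 hours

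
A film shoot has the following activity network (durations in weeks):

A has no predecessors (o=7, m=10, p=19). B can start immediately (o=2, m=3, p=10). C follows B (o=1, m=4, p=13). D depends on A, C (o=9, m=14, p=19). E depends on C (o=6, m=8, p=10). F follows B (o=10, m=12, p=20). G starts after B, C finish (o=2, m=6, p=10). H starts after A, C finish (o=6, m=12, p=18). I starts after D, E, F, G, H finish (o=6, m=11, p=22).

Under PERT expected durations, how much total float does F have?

8 weeks

te_A = (7 + 4·10 + 19)/6 = 66/6 = 11
te_B = (2 + 4·3 + 10)/6 = 24/6 = 4
te_C = (1 + 4·4 + 13)/6 = 30/6 = 5
te_D = (9 + 4·14 + 19)/6 = 84/6 = 14
te_E = (6 + 4·8 + 10)/6 = 48/6 = 8
te_F = (10 + 4·12 + 20)/6 = 78/6 = 13
te_G = (2 + 4·6 + 10)/6 = 36/6 = 6
te_H = (6 + 4·12 + 18)/6 = 72/6 = 12
te_I = (6 + 4·11 + 22)/6 = 72/6 = 12

Forward pass:
ES_A = 0; EF_A = 11
ES_B = 0; EF_B = 4
ES_C = 4; EF_C = 4+5 = 9
ES_D = max(EF_A=11, EF_C=9) = 11; EF_D = 11+14 = 25
ES_E = 9; EF_E = 9+8 = 17
ES_F = 4; EF_F = 4+13 = 17
ES_G = max(EF_B=4, EF_C=9) = 9; EF_G = 9+6 = 15
ES_H = max(EF_A=11, EF_C=9) = 11; EF_H = 11+12 = 23
ES_I = max(EF_D=25, EF_E=17, EF_F=17, EF_G=15, EF_H=23) = 25; EF_I = 25+12 = 37
Expected project duration μ = 37 weeks. Critical path: A → D → I.

Backward pass:
LF_I = 37; LS_I = 37−12 = 25
LF_H = LS_I = 25; LS_H = 25−12 = 13
LF_G = LS_I = 25; LS_G = 25−6 = 19
LF_F = LS_I = 25; LS_F = 25−13 = 12
LF_E = LS_I = 25; LS_E = 25−8 = 17
LF_D = LS_I = 25; LS_D = 25−14 = 11
LF_C = min(LS_D=11, LS_E=17, LS_G=19, LS_H=13) = 11; LS_C = 11−5 = 6
LF_B = min(LS_C=6, LS_F=12, LS_G=19) = 6; LS_B = 6−4 = 2
LF_A = min(LS_D=11, LS_H=13) = 11; LS_A = 11−11 = 0
Slack_F = LS_F − ES_F = 12 − 4 = 8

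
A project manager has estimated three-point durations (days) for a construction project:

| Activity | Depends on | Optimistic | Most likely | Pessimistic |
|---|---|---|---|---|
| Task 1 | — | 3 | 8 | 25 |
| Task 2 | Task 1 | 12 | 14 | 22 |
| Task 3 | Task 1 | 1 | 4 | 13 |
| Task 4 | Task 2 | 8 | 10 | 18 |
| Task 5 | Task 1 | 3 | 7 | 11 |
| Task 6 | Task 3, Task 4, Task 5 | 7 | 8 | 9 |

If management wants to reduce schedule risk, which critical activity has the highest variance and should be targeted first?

te_Task 1 = (3 + 4·8 + 25)/6 = 60/6 = 10; σ²_Task 1 = ((25−3)/6)² = 13.444
te_Task 2 = (12 + 4·14 + 22)/6 = 90/6 = 15; σ²_Task 2 = ((22−12)/6)² = 2.778
te_Task 3 = (1 + 4·4 + 13)/6 = 30/6 = 5; σ²_Task 3 = ((13−1)/6)² = 4.000
te_Task 4 = (8 + 4·10 + 18)/6 = 66/6 = 11; σ²_Task 4 = ((18−8)/6)² = 2.778
te_Task 5 = (3 + 4·7 + 11)/6 = 42/6 = 7; σ²_Task 5 = ((11−3)/6)² = 1.778
te_Task 6 = (7 + 4·8 + 9)/6 = 48/6 = 8; σ²_Task 6 = ((9−7)/6)² = 0.111

Forward pass:
ES_Task 1 = 0; EF_Task 1 = 10
ES_Task 2 = 10; EF_Task 2 = 10+15 = 25
ES_Task 3 = 10; EF_Task 3 = 10+5 = 15
ES_Task 4 = 25; EF_Task 4 = 25+11 = 36
ES_Task 5 = 10; EF_Task 5 = 10+7 = 17
ES_Task 6 = max(EF_Task 3=15, EF_Task 4=36, EF_Task 5=17) = 36; EF_Task 6 = 36+8 = 44
Expected project duration μ = 44 days. Critical path: Task 1 → Task 2 → Task 4 → Task 6.

Variances on critical path: σ²_Task 1=13.444, σ²_Task 2=2.778, σ²_Task 4=2.778, σ²_Task 6=0.111.
Largest is σ²_Task 1 = 13.444.

Task 1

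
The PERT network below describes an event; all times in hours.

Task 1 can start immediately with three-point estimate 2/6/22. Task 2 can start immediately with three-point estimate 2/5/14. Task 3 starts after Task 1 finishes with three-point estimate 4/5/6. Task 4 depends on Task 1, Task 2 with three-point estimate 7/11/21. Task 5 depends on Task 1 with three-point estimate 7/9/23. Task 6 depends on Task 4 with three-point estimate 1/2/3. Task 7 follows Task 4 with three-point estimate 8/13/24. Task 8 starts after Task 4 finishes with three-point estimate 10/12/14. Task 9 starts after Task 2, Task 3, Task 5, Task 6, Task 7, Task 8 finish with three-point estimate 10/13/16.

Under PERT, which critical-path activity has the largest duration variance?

Task 1

te_Task 1 = (2 + 4·6 + 22)/6 = 48/6 = 8; σ²_Task 1 = ((22−2)/6)² = 11.111
te_Task 2 = (2 + 4·5 + 14)/6 = 36/6 = 6; σ²_Task 2 = ((14−2)/6)² = 4.000
te_Task 3 = (4 + 4·5 + 6)/6 = 30/6 = 5; σ²_Task 3 = ((6−4)/6)² = 0.111
te_Task 4 = (7 + 4·11 + 21)/6 = 72/6 = 12; σ²_Task 4 = ((21−7)/6)² = 5.444
te_Task 5 = (7 + 4·9 + 23)/6 = 66/6 = 11; σ²_Task 5 = ((23−7)/6)² = 7.111
te_Task 6 = (1 + 4·2 + 3)/6 = 12/6 = 2; σ²_Task 6 = ((3−1)/6)² = 0.111
te_Task 7 = (8 + 4·13 + 24)/6 = 84/6 = 14; σ²_Task 7 = ((24−8)/6)² = 7.111
te_Task 8 = (10 + 4·12 + 14)/6 = 72/6 = 12; σ²_Task 8 = ((14−10)/6)² = 0.444
te_Task 9 = (10 + 4·13 + 16)/6 = 78/6 = 13; σ²_Task 9 = ((16−10)/6)² = 1.000

Forward pass:
ES_Task 1 = 0; EF_Task 1 = 8
ES_Task 2 = 0; EF_Task 2 = 6
ES_Task 3 = 8; EF_Task 3 = 8+5 = 13
ES_Task 4 = max(EF_Task 1=8, EF_Task 2=6) = 8; EF_Task 4 = 8+12 = 20
ES_Task 5 = 8; EF_Task 5 = 8+11 = 19
ES_Task 6 = 20; EF_Task 6 = 20+2 = 22
ES_Task 7 = 20; EF_Task 7 = 20+14 = 34
ES_Task 8 = 20; EF_Task 8 = 20+12 = 32
ES_Task 9 = max(EF_Task 2=6, EF_Task 3=13, EF_Task 5=19, EF_Task 6=22, EF_Task 7=34, EF_Task 8=32) = 34; EF_Task 9 = 34+13 = 47
Expected project duration μ = 47 hours. Critical path: Task 1 → Task 4 → Task 7 → Task 9.

Variances on critical path: σ²_Task 1=11.111, σ²_Task 4=5.444, σ²_Task 7=7.111, σ²_Task 9=1.000.
Largest is σ²_Task 1 = 11.111.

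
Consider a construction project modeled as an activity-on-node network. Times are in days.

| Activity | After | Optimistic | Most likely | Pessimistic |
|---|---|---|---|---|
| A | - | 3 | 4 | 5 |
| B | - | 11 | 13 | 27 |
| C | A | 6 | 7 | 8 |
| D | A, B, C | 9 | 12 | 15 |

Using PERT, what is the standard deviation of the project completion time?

te_A = (3 + 4·4 + 5)/6 = 24/6 = 4; σ²_A = ((5−3)/6)² = 0.111
te_B = (11 + 4·13 + 27)/6 = 90/6 = 15; σ²_B = ((27−11)/6)² = 7.111
te_C = (6 + 4·7 + 8)/6 = 42/6 = 7; σ²_C = ((8−6)/6)² = 0.111
te_D = (9 + 4·12 + 15)/6 = 72/6 = 12; σ²_D = ((15−9)/6)² = 1.000

Forward pass:
ES_A = 0; EF_A = 4
ES_B = 0; EF_B = 15
ES_C = 4; EF_C = 4+7 = 11
ES_D = max(EF_A=4, EF_B=15, EF_C=11) = 15; EF_D = 15+12 = 27
Expected project duration μ = 27 days. Critical path: B → D.

Variance along critical path = 7.111 + 1.000 = 8.111
σ = √8.111 = 2.848 days

2.85 days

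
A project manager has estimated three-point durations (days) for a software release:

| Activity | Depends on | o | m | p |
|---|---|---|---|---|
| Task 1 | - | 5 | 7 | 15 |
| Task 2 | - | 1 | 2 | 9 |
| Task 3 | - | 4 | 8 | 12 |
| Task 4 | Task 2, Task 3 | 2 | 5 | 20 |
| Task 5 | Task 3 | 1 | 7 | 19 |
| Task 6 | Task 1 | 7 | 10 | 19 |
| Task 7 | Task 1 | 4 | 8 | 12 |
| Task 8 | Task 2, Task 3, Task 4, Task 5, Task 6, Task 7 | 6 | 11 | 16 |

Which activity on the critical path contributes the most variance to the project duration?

te_Task 1 = (5 + 4·7 + 15)/6 = 48/6 = 8; σ²_Task 1 = ((15−5)/6)² = 2.778
te_Task 2 = (1 + 4·2 + 9)/6 = 18/6 = 3; σ²_Task 2 = ((9−1)/6)² = 1.778
te_Task 3 = (4 + 4·8 + 12)/6 = 48/6 = 8; σ²_Task 3 = ((12−4)/6)² = 1.778
te_Task 4 = (2 + 4·5 + 20)/6 = 42/6 = 7; σ²_Task 4 = ((20−2)/6)² = 9.000
te_Task 5 = (1 + 4·7 + 19)/6 = 48/6 = 8; σ²_Task 5 = ((19−1)/6)² = 9.000
te_Task 6 = (7 + 4·10 + 19)/6 = 66/6 = 11; σ²_Task 6 = ((19−7)/6)² = 4.000
te_Task 7 = (4 + 4·8 + 12)/6 = 48/6 = 8; σ²_Task 7 = ((12−4)/6)² = 1.778
te_Task 8 = (6 + 4·11 + 16)/6 = 66/6 = 11; σ²_Task 8 = ((16−6)/6)² = 2.778

Forward pass:
ES_Task 1 = 0; EF_Task 1 = 8
ES_Task 2 = 0; EF_Task 2 = 3
ES_Task 3 = 0; EF_Task 3 = 8
ES_Task 4 = max(EF_Task 2=3, EF_Task 3=8) = 8; EF_Task 4 = 8+7 = 15
ES_Task 5 = 8; EF_Task 5 = 8+8 = 16
ES_Task 6 = 8; EF_Task 6 = 8+11 = 19
ES_Task 7 = 8; EF_Task 7 = 8+8 = 16
ES_Task 8 = max(EF_Task 2=3, EF_Task 3=8, EF_Task 4=15, EF_Task 5=16, EF_Task 6=19, EF_Task 7=16) = 19; EF_Task 8 = 19+11 = 30
Expected project duration μ = 30 days. Critical path: Task 1 → Task 6 → Task 8.

Variances on critical path: σ²_Task 1=2.778, σ²_Task 6=4.000, σ²_Task 8=2.778.
Largest is σ²_Task 6 = 4.000.

Task 6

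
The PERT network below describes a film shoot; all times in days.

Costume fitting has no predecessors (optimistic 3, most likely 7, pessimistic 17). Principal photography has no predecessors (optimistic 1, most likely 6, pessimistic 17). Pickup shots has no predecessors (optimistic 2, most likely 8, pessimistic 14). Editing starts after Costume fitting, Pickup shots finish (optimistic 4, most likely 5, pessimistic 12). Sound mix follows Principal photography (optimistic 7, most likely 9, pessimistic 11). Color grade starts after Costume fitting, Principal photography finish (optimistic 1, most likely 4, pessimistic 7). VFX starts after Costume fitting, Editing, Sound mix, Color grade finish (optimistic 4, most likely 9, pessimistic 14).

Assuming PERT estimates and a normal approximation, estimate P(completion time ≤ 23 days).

te_Costume fitting = (3 + 4·7 + 17)/6 = 48/6 = 8; σ²_Costume fitting = ((17−3)/6)² = 5.444
te_Principal photography = (1 + 4·6 + 17)/6 = 42/6 = 7; σ²_Principal photography = ((17−1)/6)² = 7.111
te_Pickup shots = (2 + 4·8 + 14)/6 = 48/6 = 8; σ²_Pickup shots = ((14−2)/6)² = 4.000
te_Editing = (4 + 4·5 + 12)/6 = 36/6 = 6; σ²_Editing = ((12−4)/6)² = 1.778
te_Sound mix = (7 + 4·9 + 11)/6 = 54/6 = 9; σ²_Sound mix = ((11−7)/6)² = 0.444
te_Color grade = (1 + 4·4 + 7)/6 = 24/6 = 4; σ²_Color grade = ((7−1)/6)² = 1.000
te_VFX = (4 + 4·9 + 14)/6 = 54/6 = 9; σ²_VFX = ((14−4)/6)² = 2.778

Forward pass:
ES_Costume fitting = 0; EF_Costume fitting = 8
ES_Principal photography = 0; EF_Principal photography = 7
ES_Pickup shots = 0; EF_Pickup shots = 8
ES_Editing = max(EF_Costume fitting=8, EF_Pickup shots=8) = 8; EF_Editing = 8+6 = 14
ES_Sound mix = 7; EF_Sound mix = 7+9 = 16
ES_Color grade = max(EF_Costume fitting=8, EF_Principal photography=7) = 8; EF_Color grade = 8+4 = 12
ES_VFX = max(EF_Costume fitting=8, EF_Editing=14, EF_Sound mix=16, EF_Color grade=12) = 16; EF_VFX = 16+9 = 25
Expected project duration μ = 25 days. Critical path: Principal photography → Sound mix → VFX.

Variance along critical path = 7.111 + 0.444 + 2.778 = 10.333; σ = √10.333 = 3.215 days.
Z = (23 − 25) / 3.215 = -0.622
P(T ≤ 23) = Φ(-0.622) ≈ 0.267

0.267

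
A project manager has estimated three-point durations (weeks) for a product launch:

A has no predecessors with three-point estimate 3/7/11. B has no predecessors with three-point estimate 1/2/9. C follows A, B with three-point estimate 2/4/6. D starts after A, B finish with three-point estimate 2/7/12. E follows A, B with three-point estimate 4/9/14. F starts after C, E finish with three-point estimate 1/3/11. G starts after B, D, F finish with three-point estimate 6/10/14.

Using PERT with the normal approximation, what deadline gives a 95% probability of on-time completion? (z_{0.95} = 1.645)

35.0 weeks

te_A = (3 + 4·7 + 11)/6 = 42/6 = 7; σ²_A = ((11−3)/6)² = 1.778
te_B = (1 + 4·2 + 9)/6 = 18/6 = 3; σ²_B = ((9−1)/6)² = 1.778
te_C = (2 + 4·4 + 6)/6 = 24/6 = 4; σ²_C = ((6−2)/6)² = 0.444
te_D = (2 + 4·7 + 12)/6 = 42/6 = 7; σ²_D = ((12−2)/6)² = 2.778
te_E = (4 + 4·9 + 14)/6 = 54/6 = 9; σ²_E = ((14−4)/6)² = 2.778
te_F = (1 + 4·3 + 11)/6 = 24/6 = 4; σ²_F = ((11−1)/6)² = 2.778
te_G = (6 + 4·10 + 14)/6 = 60/6 = 10; σ²_G = ((14−6)/6)² = 1.778

Forward pass:
ES_A = 0; EF_A = 7
ES_B = 0; EF_B = 3
ES_C = max(EF_A=7, EF_B=3) = 7; EF_C = 7+4 = 11
ES_D = max(EF_A=7, EF_B=3) = 7; EF_D = 7+7 = 14
ES_E = max(EF_A=7, EF_B=3) = 7; EF_E = 7+9 = 16
ES_F = max(EF_C=11, EF_E=16) = 16; EF_F = 16+4 = 20
ES_G = max(EF_B=3, EF_D=14, EF_F=20) = 20; EF_G = 20+10 = 30
Expected project duration μ = 30 weeks. Critical path: A → E → F → G.

Variance along critical path = 1.778 + 2.778 + 2.778 + 1.778 = 9.111; σ = 3.018 weeks.
D = μ + z·σ = 30 + 1.645·3.018 = 35.0 weeks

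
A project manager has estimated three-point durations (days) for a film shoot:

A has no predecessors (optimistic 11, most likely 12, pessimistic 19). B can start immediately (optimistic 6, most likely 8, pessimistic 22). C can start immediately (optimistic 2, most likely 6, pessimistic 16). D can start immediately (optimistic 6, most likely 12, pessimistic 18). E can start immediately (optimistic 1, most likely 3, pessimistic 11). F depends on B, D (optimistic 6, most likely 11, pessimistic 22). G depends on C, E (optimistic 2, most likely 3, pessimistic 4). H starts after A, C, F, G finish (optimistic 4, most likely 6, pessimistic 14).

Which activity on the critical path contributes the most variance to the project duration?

te_A = (11 + 4·12 + 19)/6 = 78/6 = 13; σ²_A = ((19−11)/6)² = 1.778
te_B = (6 + 4·8 + 22)/6 = 60/6 = 10; σ²_B = ((22−6)/6)² = 7.111
te_C = (2 + 4·6 + 16)/6 = 42/6 = 7; σ²_C = ((16−2)/6)² = 5.444
te_D = (6 + 4·12 + 18)/6 = 72/6 = 12; σ²_D = ((18−6)/6)² = 4.000
te_E = (1 + 4·3 + 11)/6 = 24/6 = 4; σ²_E = ((11−1)/6)² = 2.778
te_F = (6 + 4·11 + 22)/6 = 72/6 = 12; σ²_F = ((22−6)/6)² = 7.111
te_G = (2 + 4·3 + 4)/6 = 18/6 = 3; σ²_G = ((4−2)/6)² = 0.111
te_H = (4 + 4·6 + 14)/6 = 42/6 = 7; σ²_H = ((14−4)/6)² = 2.778

Forward pass:
ES_A = 0; EF_A = 13
ES_B = 0; EF_B = 10
ES_C = 0; EF_C = 7
ES_D = 0; EF_D = 12
ES_E = 0; EF_E = 4
ES_F = max(EF_B=10, EF_D=12) = 12; EF_F = 12+12 = 24
ES_G = max(EF_C=7, EF_E=4) = 7; EF_G = 7+3 = 10
ES_H = max(EF_A=13, EF_C=7, EF_F=24, EF_G=10) = 24; EF_H = 24+7 = 31
Expected project duration μ = 31 days. Critical path: D → F → H.

Variances on critical path: σ²_D=4.000, σ²_F=7.111, σ²_H=2.778.
Largest is σ²_F = 7.111.

F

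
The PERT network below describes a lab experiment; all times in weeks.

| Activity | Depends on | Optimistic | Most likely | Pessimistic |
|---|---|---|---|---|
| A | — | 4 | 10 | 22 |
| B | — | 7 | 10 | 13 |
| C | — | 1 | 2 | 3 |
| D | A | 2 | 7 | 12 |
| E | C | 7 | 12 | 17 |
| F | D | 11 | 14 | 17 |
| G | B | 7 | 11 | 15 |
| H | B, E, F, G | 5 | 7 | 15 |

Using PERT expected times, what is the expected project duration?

te_A = (4 + 4·10 + 22)/6 = 66/6 = 11
te_B = (7 + 4·10 + 13)/6 = 60/6 = 10
te_C = (1 + 4·2 + 3)/6 = 12/6 = 2
te_D = (2 + 4·7 + 12)/6 = 42/6 = 7
te_E = (7 + 4·12 + 17)/6 = 72/6 = 12
te_F = (11 + 4·14 + 17)/6 = 84/6 = 14
te_G = (7 + 4·11 + 15)/6 = 66/6 = 11
te_H = (5 + 4·7 + 15)/6 = 48/6 = 8

Forward pass:
ES_A = 0; EF_A = 11
ES_B = 0; EF_B = 10
ES_C = 0; EF_C = 2
ES_D = 11; EF_D = 11+7 = 18
ES_E = 2; EF_E = 2+12 = 14
ES_F = 18; EF_F = 18+14 = 32
ES_G = 10; EF_G = 10+11 = 21
ES_H = max(EF_B=10, EF_E=14, EF_F=32, EF_G=21) = 32; EF_H = 32+8 = 40
Expected project duration μ = 40 weeks. Critical path: A → D → F → H.

40 weeks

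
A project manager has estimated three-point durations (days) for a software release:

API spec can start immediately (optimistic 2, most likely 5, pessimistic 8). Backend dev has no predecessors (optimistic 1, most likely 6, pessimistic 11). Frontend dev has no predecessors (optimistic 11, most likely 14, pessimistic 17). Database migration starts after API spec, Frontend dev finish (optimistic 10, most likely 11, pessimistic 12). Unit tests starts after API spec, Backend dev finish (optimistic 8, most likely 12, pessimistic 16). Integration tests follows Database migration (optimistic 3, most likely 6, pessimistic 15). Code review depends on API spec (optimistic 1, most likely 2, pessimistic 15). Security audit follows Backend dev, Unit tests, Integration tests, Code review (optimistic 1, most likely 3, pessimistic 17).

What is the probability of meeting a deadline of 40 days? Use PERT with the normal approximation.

te_API spec = (2 + 4·5 + 8)/6 = 30/6 = 5; σ²_API spec = ((8−2)/6)² = 1.000
te_Backend dev = (1 + 4·6 + 11)/6 = 36/6 = 6; σ²_Backend dev = ((11−1)/6)² = 2.778
te_Frontend dev = (11 + 4·14 + 17)/6 = 84/6 = 14; σ²_Frontend dev = ((17−11)/6)² = 1.000
te_Database migration = (10 + 4·11 + 12)/6 = 66/6 = 11; σ²_Database migration = ((12−10)/6)² = 0.111
te_Unit tests = (8 + 4·12 + 16)/6 = 72/6 = 12; σ²_Unit tests = ((16−8)/6)² = 1.778
te_Integration tests = (3 + 4·6 + 15)/6 = 42/6 = 7; σ²_Integration tests = ((15−3)/6)² = 4.000
te_Code review = (1 + 4·2 + 15)/6 = 24/6 = 4; σ²_Code review = ((15−1)/6)² = 5.444
te_Security audit = (1 + 4·3 + 17)/6 = 30/6 = 5; σ²_Security audit = ((17−1)/6)² = 7.111

Forward pass:
ES_API spec = 0; EF_API spec = 5
ES_Backend dev = 0; EF_Backend dev = 6
ES_Frontend dev = 0; EF_Frontend dev = 14
ES_Database migration = max(EF_API spec=5, EF_Frontend dev=14) = 14; EF_Database migration = 14+11 = 25
ES_Unit tests = max(EF_API spec=5, EF_Backend dev=6) = 6; EF_Unit tests = 6+12 = 18
ES_Integration tests = 25; EF_Integration tests = 25+7 = 32
ES_Code review = 5; EF_Code review = 5+4 = 9
ES_Security audit = max(EF_Backend dev=6, EF_Unit tests=18, EF_Integration tests=32, EF_Code review=9) = 32; EF_Security audit = 32+5 = 37
Expected project duration μ = 37 days. Critical path: Frontend dev → Database migration → Integration tests → Security audit.

Variance along critical path = 1.000 + 0.111 + 4.000 + 7.111 = 12.222; σ = √12.222 = 3.496 days.
Z = (40 − 37) / 3.496 = 0.858
P(T ≤ 40) = Φ(0.858) ≈ 0.805

0.805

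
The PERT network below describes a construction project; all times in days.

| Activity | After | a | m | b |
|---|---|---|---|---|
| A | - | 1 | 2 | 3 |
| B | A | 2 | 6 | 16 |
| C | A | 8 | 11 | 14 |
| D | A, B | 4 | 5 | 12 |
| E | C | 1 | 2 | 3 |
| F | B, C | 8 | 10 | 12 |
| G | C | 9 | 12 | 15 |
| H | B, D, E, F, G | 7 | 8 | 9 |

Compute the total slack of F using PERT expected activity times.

te_A = (1 + 4·2 + 3)/6 = 12/6 = 2
te_B = (2 + 4·6 + 16)/6 = 42/6 = 7
te_C = (8 + 4·11 + 14)/6 = 66/6 = 11
te_D = (4 + 4·5 + 12)/6 = 36/6 = 6
te_E = (1 + 4·2 + 3)/6 = 12/6 = 2
te_F = (8 + 4·10 + 12)/6 = 60/6 = 10
te_G = (9 + 4·12 + 15)/6 = 72/6 = 12
te_H = (7 + 4·8 + 9)/6 = 48/6 = 8

Forward pass:
ES_A = 0; EF_A = 2
ES_B = 2; EF_B = 2+7 = 9
ES_C = 2; EF_C = 2+11 = 13
ES_D = max(EF_A=2, EF_B=9) = 9; EF_D = 9+6 = 15
ES_E = 13; EF_E = 13+2 = 15
ES_F = max(EF_B=9, EF_C=13) = 13; EF_F = 13+10 = 23
ES_G = 13; EF_G = 13+12 = 25
ES_H = max(EF_B=9, EF_D=15, EF_E=15, EF_F=23, EF_G=25) = 25; EF_H = 25+8 = 33
Expected project duration μ = 33 days. Critical path: A → C → G → H.

Backward pass:
LF_H = 33; LS_H = 33−8 = 25
LF_G = LS_H = 25; LS_G = 25−12 = 13
LF_F = LS_H = 25; LS_F = 25−10 = 15
LF_E = LS_H = 25; LS_E = 25−2 = 23
LF_D = LS_H = 25; LS_D = 25−6 = 19
LF_C = min(LS_E=23, LS_F=15, LS_G=13) = 13; LS_C = 13−11 = 2
LF_B = min(LS_D=19, LS_F=15, LS_H=25) = 15; LS_B = 15−7 = 8
LF_A = min(LS_B=8, LS_C=2, LS_D=19) = 2; LS_A = 2−2 = 0
Slack_F = LS_F − ES_F = 15 − 13 = 2

2 days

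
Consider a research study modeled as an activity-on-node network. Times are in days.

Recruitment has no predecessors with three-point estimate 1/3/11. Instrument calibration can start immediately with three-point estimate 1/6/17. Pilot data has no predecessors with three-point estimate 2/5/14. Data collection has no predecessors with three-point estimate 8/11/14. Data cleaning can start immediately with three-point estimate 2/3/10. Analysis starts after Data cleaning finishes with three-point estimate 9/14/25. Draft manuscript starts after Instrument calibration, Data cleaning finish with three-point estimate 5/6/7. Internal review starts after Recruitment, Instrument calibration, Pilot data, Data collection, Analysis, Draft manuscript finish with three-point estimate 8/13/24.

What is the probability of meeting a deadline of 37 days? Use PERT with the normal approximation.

te_Recruitment = (1 + 4·3 + 11)/6 = 24/6 = 4; σ²_Recruitment = ((11−1)/6)² = 2.778
te_Instrument calibration = (1 + 4·6 + 17)/6 = 42/6 = 7; σ²_Instrument calibration = ((17−1)/6)² = 7.111
te_Pilot data = (2 + 4·5 + 14)/6 = 36/6 = 6; σ²_Pilot data = ((14−2)/6)² = 4.000
te_Data collection = (8 + 4·11 + 14)/6 = 66/6 = 11; σ²_Data collection = ((14−8)/6)² = 1.000
te_Data cleaning = (2 + 4·3 + 10)/6 = 24/6 = 4; σ²_Data cleaning = ((10−2)/6)² = 1.778
te_Analysis = (9 + 4·14 + 25)/6 = 90/6 = 15; σ²_Analysis = ((25−9)/6)² = 7.111
te_Draft manuscript = (5 + 4·6 + 7)/6 = 36/6 = 6; σ²_Draft manuscript = ((7−5)/6)² = 0.111
te_Internal review = (8 + 4·13 + 24)/6 = 84/6 = 14; σ²_Internal review = ((24−8)/6)² = 7.111

Forward pass:
ES_Recruitment = 0; EF_Recruitment = 4
ES_Instrument calibration = 0; EF_Instrument calibration = 7
ES_Pilot data = 0; EF_Pilot data = 6
ES_Data collection = 0; EF_Data collection = 11
ES_Data cleaning = 0; EF_Data cleaning = 4
ES_Analysis = 4; EF_Analysis = 4+15 = 19
ES_Draft manuscript = max(EF_Instrument calibration=7, EF_Data cleaning=4) = 7; EF_Draft manuscript = 7+6 = 13
ES_Internal review = max(EF_Recruitment=4, EF_Instrument calibration=7, EF_Pilot data=6, EF_Data collection=11, EF_Analysis=19, EF_Draft manuscript=13) = 19; EF_Internal review = 19+14 = 33
Expected project duration μ = 33 days. Critical path: Data cleaning → Analysis → Internal review.

Variance along critical path = 1.778 + 7.111 + 7.111 = 16.000; σ = √16.000 = 4.000 days.
Z = (37 − 33) / 4.000 = 1.000
P(T ≤ 37) = Φ(1.000) ≈ 0.841

0.841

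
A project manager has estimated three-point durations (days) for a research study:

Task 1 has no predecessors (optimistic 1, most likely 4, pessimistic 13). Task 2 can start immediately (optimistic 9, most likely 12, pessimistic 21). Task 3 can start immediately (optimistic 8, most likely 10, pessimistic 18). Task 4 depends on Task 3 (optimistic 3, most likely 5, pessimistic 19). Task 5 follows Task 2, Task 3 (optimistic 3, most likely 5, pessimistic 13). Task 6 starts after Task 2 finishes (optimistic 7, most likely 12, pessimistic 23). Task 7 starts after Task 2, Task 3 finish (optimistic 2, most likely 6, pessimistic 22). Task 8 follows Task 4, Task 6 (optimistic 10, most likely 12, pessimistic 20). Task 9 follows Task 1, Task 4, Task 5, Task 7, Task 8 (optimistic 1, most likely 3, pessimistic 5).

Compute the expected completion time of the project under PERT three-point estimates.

42 days

te_Task 1 = (1 + 4·4 + 13)/6 = 30/6 = 5
te_Task 2 = (9 + 4·12 + 21)/6 = 78/6 = 13
te_Task 3 = (8 + 4·10 + 18)/6 = 66/6 = 11
te_Task 4 = (3 + 4·5 + 19)/6 = 42/6 = 7
te_Task 5 = (3 + 4·5 + 13)/6 = 36/6 = 6
te_Task 6 = (7 + 4·12 + 23)/6 = 78/6 = 13
te_Task 7 = (2 + 4·6 + 22)/6 = 48/6 = 8
te_Task 8 = (10 + 4·12 + 20)/6 = 78/6 = 13
te_Task 9 = (1 + 4·3 + 5)/6 = 18/6 = 3

Forward pass:
ES_Task 1 = 0; EF_Task 1 = 5
ES_Task 2 = 0; EF_Task 2 = 13
ES_Task 3 = 0; EF_Task 3 = 11
ES_Task 4 = 11; EF_Task 4 = 11+7 = 18
ES_Task 5 = max(EF_Task 2=13, EF_Task 3=11) = 13; EF_Task 5 = 13+6 = 19
ES_Task 6 = 13; EF_Task 6 = 13+13 = 26
ES_Task 7 = max(EF_Task 2=13, EF_Task 3=11) = 13; EF_Task 7 = 13+8 = 21
ES_Task 8 = max(EF_Task 4=18, EF_Task 6=26) = 26; EF_Task 8 = 26+13 = 39
ES_Task 9 = max(EF_Task 1=5, EF_Task 4=18, EF_Task 5=19, EF_Task 7=21, EF_Task 8=39) = 39; EF_Task 9 = 39+3 = 42
Expected project duration μ = 42 days. Critical path: Task 2 → Task 6 → Task 8 → Task 9.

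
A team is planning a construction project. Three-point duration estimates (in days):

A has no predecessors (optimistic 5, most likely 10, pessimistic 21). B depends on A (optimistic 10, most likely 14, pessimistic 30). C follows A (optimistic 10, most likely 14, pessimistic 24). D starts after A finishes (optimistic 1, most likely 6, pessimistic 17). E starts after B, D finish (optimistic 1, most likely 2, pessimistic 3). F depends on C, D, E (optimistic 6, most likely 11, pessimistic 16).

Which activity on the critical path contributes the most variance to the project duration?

B

te_A = (5 + 4·10 + 21)/6 = 66/6 = 11; σ²_A = ((21−5)/6)² = 7.111
te_B = (10 + 4·14 + 30)/6 = 96/6 = 16; σ²_B = ((30−10)/6)² = 11.111
te_C = (10 + 4·14 + 24)/6 = 90/6 = 15; σ²_C = ((24−10)/6)² = 5.444
te_D = (1 + 4·6 + 17)/6 = 42/6 = 7; σ²_D = ((17−1)/6)² = 7.111
te_E = (1 + 4·2 + 3)/6 = 12/6 = 2; σ²_E = ((3−1)/6)² = 0.111
te_F = (6 + 4·11 + 16)/6 = 66/6 = 11; σ²_F = ((16−6)/6)² = 2.778

Forward pass:
ES_A = 0; EF_A = 11
ES_B = 11; EF_B = 11+16 = 27
ES_C = 11; EF_C = 11+15 = 26
ES_D = 11; EF_D = 11+7 = 18
ES_E = max(EF_B=27, EF_D=18) = 27; EF_E = 27+2 = 29
ES_F = max(EF_C=26, EF_D=18, EF_E=29) = 29; EF_F = 29+11 = 40
Expected project duration μ = 40 days. Critical path: A → B → E → F.

Variances on critical path: σ²_A=7.111, σ²_B=11.111, σ²_E=0.111, σ²_F=2.778.
Largest is σ²_B = 11.111.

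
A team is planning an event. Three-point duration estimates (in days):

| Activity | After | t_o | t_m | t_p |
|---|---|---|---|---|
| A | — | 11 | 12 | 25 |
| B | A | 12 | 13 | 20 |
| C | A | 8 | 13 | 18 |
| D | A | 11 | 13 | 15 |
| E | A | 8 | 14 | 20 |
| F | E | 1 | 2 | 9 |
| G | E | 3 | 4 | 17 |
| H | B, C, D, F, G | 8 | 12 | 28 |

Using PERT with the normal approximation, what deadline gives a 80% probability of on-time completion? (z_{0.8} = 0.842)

52.3 days

te_A = (11 + 4·12 + 25)/6 = 84/6 = 14; σ²_A = ((25−11)/6)² = 5.444
te_B = (12 + 4·13 + 20)/6 = 84/6 = 14; σ²_B = ((20−12)/6)² = 1.778
te_C = (8 + 4·13 + 18)/6 = 78/6 = 13; σ²_C = ((18−8)/6)² = 2.778
te_D = (11 + 4·13 + 15)/6 = 78/6 = 13; σ²_D = ((15−11)/6)² = 0.444
te_E = (8 + 4·14 + 20)/6 = 84/6 = 14; σ²_E = ((20−8)/6)² = 4.000
te_F = (1 + 4·2 + 9)/6 = 18/6 = 3; σ²_F = ((9−1)/6)² = 1.778
te_G = (3 + 4·4 + 17)/6 = 36/6 = 6; σ²_G = ((17−3)/6)² = 5.444
te_H = (8 + 4·12 + 28)/6 = 84/6 = 14; σ²_H = ((28−8)/6)² = 11.111

Forward pass:
ES_A = 0; EF_A = 14
ES_B = 14; EF_B = 14+14 = 28
ES_C = 14; EF_C = 14+13 = 27
ES_D = 14; EF_D = 14+13 = 27
ES_E = 14; EF_E = 14+14 = 28
ES_F = 28; EF_F = 28+3 = 31
ES_G = 28; EF_G = 28+6 = 34
ES_H = max(EF_B=28, EF_C=27, EF_D=27, EF_F=31, EF_G=34) = 34; EF_H = 34+14 = 48
Expected project duration μ = 48 days. Critical path: A → E → G → H.

Variance along critical path = 5.444 + 4.000 + 5.444 + 11.111 = 26.000; σ = 5.099 days.
D = μ + z·σ = 48 + 0.842·5.099 = 52.3 days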